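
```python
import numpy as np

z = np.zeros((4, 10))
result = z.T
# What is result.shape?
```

(10, 4)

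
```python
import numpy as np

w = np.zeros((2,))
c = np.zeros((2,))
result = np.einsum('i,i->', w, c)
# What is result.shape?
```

()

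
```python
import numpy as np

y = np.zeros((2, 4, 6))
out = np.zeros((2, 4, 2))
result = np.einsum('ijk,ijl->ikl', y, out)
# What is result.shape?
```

(2, 6, 2)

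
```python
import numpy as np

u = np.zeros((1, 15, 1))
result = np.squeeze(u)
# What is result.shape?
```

(15,)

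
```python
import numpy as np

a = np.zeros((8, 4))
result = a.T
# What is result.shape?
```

(4, 8)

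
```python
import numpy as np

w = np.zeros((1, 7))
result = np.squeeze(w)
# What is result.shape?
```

(7,)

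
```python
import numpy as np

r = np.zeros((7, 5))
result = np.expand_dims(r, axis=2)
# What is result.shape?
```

(7, 5, 1)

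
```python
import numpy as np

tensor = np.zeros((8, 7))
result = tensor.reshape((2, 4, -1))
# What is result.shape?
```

(2, 4, 7)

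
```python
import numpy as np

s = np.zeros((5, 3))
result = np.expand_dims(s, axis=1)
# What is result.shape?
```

(5, 1, 3)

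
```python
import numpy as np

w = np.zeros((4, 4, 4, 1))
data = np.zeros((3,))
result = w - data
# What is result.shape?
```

(4, 4, 4, 3)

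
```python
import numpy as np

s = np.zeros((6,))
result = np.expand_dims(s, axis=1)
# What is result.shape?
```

(6, 1)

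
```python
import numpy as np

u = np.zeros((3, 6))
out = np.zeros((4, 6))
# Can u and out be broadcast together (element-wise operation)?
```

No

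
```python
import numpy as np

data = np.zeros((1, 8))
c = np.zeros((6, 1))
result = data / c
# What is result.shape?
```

(6, 8)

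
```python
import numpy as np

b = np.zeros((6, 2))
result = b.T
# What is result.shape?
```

(2, 6)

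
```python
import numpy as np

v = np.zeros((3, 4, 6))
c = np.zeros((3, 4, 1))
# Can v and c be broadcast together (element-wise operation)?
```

Yes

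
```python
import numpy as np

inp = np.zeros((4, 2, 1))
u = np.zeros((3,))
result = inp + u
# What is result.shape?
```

(4, 2, 3)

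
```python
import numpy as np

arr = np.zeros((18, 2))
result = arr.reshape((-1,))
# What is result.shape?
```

(36,)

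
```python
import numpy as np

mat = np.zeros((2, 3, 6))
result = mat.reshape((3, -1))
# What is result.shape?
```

(3, 12)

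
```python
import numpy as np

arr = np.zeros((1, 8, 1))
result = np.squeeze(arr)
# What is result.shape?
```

(8,)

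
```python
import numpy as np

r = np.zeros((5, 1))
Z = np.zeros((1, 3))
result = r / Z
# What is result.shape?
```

(5, 3)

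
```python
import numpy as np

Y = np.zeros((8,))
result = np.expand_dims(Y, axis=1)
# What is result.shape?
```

(8, 1)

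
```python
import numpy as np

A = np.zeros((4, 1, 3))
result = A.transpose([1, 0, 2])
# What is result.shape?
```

(1, 4, 3)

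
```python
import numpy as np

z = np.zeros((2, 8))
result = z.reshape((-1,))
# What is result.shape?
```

(16,)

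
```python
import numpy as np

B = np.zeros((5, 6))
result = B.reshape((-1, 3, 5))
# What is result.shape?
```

(2, 3, 5)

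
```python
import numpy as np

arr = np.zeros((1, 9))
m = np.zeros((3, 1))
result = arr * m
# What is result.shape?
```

(3, 9)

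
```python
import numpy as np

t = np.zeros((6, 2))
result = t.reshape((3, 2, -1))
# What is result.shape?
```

(3, 2, 2)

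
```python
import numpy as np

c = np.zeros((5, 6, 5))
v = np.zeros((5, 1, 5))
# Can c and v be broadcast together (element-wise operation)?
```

Yes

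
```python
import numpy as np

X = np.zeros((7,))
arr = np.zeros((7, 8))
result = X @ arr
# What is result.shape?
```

(8,)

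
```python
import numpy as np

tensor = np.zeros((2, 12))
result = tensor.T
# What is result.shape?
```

(12, 2)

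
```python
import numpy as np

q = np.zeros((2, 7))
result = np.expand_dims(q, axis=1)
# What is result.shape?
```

(2, 1, 7)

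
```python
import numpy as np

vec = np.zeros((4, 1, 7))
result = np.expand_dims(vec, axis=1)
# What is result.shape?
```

(4, 1, 1, 7)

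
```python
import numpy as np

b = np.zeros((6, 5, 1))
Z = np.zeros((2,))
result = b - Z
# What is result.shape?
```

(6, 5, 2)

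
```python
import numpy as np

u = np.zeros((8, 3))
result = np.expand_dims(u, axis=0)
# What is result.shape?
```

(1, 8, 3)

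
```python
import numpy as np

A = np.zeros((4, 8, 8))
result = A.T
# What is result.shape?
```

(8, 8, 4)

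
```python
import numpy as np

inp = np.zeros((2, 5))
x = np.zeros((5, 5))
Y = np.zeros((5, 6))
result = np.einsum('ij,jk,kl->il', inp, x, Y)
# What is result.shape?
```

(2, 6)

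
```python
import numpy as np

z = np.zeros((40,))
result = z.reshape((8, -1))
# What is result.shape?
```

(8, 5)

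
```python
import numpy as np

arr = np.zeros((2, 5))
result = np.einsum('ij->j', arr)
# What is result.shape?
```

(5,)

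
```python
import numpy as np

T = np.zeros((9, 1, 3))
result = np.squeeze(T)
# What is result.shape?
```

(9, 3)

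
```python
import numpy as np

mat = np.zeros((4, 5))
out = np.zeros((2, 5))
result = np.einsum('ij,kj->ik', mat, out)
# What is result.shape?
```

(4, 2)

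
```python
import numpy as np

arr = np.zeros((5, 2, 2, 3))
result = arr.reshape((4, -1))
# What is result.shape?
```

(4, 15)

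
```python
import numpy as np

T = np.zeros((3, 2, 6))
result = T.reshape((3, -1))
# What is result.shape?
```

(3, 12)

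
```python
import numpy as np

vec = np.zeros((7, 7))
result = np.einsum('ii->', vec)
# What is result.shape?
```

()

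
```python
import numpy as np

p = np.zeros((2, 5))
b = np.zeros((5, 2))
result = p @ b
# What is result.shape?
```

(2, 2)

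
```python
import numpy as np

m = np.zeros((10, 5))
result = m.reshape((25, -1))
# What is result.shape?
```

(25, 2)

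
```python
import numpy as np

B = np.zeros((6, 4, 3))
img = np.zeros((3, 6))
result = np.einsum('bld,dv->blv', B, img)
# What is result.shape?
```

(6, 4, 6)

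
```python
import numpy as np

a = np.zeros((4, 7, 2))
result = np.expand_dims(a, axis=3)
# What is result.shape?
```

(4, 7, 2, 1)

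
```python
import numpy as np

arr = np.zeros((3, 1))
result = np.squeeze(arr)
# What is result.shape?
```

(3,)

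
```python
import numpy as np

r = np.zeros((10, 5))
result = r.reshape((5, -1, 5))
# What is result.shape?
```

(5, 2, 5)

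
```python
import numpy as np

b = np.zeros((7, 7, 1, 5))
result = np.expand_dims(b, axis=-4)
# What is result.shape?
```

(7, 1, 7, 1, 5)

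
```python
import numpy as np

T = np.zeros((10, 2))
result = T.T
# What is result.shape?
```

(2, 10)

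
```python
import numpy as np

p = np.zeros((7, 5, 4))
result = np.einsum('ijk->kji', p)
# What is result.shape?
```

(4, 5, 7)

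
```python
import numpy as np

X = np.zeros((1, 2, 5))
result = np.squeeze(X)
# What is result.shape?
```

(2, 5)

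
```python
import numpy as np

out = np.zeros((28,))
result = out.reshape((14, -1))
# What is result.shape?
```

(14, 2)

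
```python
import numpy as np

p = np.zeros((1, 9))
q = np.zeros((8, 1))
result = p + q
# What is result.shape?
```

(8, 9)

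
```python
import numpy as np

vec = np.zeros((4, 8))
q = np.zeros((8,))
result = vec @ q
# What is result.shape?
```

(4,)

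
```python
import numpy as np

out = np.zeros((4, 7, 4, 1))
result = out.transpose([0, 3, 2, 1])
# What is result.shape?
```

(4, 1, 4, 7)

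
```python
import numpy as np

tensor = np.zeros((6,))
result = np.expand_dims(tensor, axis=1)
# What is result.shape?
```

(6, 1)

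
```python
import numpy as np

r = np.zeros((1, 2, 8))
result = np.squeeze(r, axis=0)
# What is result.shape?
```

(2, 8)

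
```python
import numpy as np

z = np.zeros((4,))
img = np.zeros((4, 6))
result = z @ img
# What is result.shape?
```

(6,)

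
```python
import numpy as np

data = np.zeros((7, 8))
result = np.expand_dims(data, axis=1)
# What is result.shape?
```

(7, 1, 8)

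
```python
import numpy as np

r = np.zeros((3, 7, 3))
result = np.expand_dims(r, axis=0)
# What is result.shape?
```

(1, 3, 7, 3)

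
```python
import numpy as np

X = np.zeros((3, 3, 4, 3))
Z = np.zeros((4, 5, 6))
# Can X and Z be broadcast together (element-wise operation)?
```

No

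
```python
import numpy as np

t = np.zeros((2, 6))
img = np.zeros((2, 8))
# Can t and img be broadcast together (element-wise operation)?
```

No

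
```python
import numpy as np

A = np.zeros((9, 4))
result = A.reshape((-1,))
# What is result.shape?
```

(36,)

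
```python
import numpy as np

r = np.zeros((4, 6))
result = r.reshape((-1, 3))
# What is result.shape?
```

(8, 3)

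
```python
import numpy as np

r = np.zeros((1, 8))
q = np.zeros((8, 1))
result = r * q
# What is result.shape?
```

(8, 8)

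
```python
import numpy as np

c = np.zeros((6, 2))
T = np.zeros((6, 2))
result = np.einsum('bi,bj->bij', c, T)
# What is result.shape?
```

(6, 2, 2)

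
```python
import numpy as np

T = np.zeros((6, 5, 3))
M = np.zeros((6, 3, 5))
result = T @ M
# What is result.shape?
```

(6, 5, 5)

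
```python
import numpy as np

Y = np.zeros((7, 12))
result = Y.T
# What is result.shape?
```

(12, 7)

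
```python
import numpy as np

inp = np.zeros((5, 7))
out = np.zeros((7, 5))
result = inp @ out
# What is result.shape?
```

(5, 5)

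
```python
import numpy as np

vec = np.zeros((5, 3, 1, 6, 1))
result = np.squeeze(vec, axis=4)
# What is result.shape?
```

(5, 3, 1, 6)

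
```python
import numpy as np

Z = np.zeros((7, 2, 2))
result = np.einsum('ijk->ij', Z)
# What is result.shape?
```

(7, 2)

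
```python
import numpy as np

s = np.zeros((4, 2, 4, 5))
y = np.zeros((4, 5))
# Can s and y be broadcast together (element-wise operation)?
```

Yes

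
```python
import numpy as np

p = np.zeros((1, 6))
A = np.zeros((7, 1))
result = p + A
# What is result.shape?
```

(7, 6)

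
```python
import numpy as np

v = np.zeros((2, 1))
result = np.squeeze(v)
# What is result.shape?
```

(2,)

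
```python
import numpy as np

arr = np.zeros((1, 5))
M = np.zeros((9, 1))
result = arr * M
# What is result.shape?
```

(9, 5)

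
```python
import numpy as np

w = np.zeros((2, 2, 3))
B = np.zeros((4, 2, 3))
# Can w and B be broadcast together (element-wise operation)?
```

No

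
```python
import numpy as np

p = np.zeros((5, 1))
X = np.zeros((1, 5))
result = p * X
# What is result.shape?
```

(5, 5)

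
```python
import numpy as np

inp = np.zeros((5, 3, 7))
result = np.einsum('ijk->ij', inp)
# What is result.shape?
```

(5, 3)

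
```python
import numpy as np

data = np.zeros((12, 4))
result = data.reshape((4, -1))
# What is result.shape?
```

(4, 12)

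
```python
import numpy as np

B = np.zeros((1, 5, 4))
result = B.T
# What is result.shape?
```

(4, 5, 1)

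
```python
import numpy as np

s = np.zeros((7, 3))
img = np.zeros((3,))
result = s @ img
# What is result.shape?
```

(7,)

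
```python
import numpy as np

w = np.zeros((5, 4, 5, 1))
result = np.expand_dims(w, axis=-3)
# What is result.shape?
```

(5, 4, 1, 5, 1)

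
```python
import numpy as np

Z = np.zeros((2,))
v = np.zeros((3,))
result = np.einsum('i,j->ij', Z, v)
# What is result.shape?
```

(2, 3)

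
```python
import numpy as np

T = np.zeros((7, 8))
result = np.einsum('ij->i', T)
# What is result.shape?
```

(7,)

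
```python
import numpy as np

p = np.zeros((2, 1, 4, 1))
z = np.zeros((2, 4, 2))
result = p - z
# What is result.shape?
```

(2, 2, 4, 2)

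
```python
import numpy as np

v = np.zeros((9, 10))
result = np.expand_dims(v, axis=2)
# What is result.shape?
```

(9, 10, 1)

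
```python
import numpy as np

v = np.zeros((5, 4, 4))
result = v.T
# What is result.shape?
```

(4, 4, 5)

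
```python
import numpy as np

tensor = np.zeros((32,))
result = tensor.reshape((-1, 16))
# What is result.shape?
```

(2, 16)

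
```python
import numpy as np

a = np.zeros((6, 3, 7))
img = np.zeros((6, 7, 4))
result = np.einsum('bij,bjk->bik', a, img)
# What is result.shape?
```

(6, 3, 4)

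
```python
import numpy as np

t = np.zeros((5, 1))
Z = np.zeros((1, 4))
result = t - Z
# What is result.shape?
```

(5, 4)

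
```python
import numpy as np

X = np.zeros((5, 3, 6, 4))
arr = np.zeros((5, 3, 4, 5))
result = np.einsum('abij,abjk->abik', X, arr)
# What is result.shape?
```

(5, 3, 6, 5)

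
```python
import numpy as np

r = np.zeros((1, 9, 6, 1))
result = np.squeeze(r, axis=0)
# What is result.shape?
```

(9, 6, 1)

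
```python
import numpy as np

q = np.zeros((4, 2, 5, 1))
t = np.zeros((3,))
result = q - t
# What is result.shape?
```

(4, 2, 5, 3)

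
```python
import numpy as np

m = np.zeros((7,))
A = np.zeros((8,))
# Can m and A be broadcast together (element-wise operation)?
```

No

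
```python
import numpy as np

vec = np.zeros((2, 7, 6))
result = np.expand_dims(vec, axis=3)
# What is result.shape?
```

(2, 7, 6, 1)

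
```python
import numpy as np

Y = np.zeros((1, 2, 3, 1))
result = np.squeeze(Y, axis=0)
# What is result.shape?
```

(2, 3, 1)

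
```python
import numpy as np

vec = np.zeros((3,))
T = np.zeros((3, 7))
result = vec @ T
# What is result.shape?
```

(7,)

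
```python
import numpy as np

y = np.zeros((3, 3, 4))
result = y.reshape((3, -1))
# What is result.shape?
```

(3, 12)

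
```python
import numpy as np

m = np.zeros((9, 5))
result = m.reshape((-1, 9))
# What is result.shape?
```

(5, 9)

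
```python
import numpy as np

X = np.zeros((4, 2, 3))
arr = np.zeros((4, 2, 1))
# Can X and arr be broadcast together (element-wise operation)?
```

Yes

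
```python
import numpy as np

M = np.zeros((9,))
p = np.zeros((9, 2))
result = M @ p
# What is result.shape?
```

(2,)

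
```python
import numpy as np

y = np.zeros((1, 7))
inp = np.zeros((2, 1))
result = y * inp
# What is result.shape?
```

(2, 7)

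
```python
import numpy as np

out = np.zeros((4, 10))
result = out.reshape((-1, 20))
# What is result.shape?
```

(2, 20)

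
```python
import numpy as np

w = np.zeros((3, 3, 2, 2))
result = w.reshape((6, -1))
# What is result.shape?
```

(6, 6)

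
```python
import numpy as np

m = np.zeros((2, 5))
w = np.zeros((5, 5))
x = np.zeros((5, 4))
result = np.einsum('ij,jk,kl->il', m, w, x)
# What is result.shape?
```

(2, 4)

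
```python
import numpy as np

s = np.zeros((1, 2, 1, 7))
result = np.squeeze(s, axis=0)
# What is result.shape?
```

(2, 1, 7)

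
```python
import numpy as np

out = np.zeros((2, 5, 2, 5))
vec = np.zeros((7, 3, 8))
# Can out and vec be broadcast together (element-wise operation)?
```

No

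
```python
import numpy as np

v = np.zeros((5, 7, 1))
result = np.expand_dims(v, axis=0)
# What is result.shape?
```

(1, 5, 7, 1)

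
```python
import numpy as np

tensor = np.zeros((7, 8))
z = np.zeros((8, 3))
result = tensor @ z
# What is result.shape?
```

(7, 3)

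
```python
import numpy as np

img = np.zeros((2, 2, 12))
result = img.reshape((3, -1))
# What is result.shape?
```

(3, 16)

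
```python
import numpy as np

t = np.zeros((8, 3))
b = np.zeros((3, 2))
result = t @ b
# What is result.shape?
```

(8, 2)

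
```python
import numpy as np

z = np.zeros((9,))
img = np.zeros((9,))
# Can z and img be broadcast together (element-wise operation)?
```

Yes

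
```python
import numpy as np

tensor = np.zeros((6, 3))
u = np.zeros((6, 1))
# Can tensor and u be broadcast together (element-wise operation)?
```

Yes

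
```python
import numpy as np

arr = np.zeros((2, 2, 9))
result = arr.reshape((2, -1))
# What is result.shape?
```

(2, 18)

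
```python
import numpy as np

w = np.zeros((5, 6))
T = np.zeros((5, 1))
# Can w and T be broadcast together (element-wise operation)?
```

Yes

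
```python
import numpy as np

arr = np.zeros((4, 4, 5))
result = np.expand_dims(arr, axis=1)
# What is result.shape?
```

(4, 1, 4, 5)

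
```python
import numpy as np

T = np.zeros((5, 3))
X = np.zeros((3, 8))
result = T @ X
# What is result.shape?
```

(5, 8)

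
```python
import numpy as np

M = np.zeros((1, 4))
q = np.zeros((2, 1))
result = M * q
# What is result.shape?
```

(2, 4)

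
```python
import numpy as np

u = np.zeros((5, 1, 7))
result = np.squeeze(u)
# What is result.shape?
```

(5, 7)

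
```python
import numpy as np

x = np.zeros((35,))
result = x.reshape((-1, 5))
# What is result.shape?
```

(7, 5)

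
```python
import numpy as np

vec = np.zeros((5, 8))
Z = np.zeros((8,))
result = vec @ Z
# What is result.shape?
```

(5,)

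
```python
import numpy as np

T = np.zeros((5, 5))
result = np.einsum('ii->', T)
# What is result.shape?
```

()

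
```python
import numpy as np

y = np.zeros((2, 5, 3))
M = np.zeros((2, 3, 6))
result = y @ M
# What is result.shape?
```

(2, 5, 6)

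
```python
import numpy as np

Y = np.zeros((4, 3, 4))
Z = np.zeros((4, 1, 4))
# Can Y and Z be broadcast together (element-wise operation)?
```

Yes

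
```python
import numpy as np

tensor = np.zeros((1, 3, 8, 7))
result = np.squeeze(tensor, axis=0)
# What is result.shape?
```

(3, 8, 7)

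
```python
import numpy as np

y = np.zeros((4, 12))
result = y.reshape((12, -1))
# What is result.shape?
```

(12, 4)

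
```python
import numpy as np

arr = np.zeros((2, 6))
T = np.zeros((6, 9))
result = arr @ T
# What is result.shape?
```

(2, 9)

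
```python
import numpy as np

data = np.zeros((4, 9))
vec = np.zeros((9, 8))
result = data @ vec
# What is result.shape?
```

(4, 8)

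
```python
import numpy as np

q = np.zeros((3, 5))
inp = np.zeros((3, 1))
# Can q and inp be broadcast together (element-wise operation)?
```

Yes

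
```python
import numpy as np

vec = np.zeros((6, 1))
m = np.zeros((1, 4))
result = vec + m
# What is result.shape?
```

(6, 4)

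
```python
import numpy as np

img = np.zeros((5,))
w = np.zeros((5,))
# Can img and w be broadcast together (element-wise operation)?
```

Yes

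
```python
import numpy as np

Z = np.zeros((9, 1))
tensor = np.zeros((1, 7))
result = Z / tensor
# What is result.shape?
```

(9, 7)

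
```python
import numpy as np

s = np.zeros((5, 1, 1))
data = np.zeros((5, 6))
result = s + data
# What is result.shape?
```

(5, 5, 6)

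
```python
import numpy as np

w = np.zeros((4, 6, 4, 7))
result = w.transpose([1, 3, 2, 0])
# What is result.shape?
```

(6, 7, 4, 4)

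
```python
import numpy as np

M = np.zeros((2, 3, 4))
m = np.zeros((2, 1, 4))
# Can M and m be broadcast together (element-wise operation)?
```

Yes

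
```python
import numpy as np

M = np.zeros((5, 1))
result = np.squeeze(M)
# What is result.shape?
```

(5,)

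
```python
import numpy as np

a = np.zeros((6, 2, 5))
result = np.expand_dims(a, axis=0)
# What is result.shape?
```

(1, 6, 2, 5)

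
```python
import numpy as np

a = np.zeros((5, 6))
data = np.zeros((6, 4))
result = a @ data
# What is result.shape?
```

(5, 4)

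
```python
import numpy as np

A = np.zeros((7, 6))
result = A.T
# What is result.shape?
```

(6, 7)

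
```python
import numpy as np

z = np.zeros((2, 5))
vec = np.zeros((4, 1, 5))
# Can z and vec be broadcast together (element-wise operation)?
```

Yes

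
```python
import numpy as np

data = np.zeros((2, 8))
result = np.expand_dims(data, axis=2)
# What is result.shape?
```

(2, 8, 1)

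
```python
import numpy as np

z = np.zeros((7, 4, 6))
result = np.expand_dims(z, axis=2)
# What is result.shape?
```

(7, 4, 1, 6)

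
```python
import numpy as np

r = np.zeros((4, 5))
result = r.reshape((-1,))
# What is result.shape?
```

(20,)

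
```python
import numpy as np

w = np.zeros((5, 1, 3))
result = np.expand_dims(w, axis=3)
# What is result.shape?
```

(5, 1, 3, 1)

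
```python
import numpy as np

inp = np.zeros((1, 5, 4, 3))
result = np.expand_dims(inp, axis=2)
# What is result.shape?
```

(1, 5, 1, 4, 3)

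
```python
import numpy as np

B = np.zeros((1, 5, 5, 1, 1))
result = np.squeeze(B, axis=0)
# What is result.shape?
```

(5, 5, 1, 1)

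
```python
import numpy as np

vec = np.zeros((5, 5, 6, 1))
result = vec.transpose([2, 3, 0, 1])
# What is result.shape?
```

(6, 1, 5, 5)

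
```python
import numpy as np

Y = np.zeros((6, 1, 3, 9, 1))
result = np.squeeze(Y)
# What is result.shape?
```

(6, 3, 9)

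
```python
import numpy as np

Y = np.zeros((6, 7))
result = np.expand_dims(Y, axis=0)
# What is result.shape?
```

(1, 6, 7)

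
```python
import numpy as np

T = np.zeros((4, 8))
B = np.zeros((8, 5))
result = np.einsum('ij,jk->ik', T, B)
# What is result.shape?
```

(4, 5)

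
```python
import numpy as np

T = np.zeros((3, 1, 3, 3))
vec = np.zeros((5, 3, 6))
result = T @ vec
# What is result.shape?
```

(3, 5, 3, 6)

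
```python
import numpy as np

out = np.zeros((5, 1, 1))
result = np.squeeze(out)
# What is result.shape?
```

(5,)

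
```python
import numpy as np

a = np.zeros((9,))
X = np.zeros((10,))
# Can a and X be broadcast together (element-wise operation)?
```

No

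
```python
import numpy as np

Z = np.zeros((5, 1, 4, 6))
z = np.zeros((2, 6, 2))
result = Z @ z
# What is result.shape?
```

(5, 2, 4, 2)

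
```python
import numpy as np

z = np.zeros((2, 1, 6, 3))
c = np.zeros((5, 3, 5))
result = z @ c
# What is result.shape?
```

(2, 5, 6, 5)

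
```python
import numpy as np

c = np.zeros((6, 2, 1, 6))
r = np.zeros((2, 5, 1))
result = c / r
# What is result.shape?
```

(6, 2, 5, 6)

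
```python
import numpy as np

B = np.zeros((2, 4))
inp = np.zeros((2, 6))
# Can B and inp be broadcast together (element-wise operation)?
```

No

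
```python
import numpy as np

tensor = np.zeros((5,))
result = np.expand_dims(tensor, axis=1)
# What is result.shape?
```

(5, 1)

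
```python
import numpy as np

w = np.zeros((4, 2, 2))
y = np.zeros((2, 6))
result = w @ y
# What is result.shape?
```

(4, 2, 6)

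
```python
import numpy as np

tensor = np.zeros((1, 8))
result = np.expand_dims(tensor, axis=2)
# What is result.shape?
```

(1, 8, 1)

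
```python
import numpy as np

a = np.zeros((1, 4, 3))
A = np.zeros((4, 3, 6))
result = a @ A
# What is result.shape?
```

(4, 4, 6)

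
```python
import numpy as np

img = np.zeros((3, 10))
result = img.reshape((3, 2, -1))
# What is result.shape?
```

(3, 2, 5)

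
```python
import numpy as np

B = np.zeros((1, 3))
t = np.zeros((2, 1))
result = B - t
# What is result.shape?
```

(2, 3)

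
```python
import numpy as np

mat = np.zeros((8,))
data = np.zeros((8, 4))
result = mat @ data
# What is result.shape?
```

(4,)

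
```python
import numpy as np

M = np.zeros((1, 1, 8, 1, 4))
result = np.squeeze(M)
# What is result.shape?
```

(8, 4)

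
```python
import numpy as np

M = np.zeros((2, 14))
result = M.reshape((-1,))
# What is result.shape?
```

(28,)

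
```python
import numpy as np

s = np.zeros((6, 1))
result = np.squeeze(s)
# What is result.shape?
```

(6,)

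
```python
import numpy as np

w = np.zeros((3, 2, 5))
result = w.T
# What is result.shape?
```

(5, 2, 3)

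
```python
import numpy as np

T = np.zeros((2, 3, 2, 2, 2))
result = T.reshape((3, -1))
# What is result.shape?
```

(3, 16)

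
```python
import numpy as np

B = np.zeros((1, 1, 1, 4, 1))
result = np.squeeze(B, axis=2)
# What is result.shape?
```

(1, 1, 4, 1)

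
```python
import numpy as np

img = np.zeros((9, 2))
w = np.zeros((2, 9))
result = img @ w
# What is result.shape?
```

(9, 9)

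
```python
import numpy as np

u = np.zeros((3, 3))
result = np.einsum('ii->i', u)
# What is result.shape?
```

(3,)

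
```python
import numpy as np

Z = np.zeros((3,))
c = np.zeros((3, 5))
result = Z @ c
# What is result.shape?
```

(5,)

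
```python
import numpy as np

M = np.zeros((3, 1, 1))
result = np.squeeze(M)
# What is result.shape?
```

(3,)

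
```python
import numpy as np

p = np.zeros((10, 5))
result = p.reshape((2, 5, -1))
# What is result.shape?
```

(2, 5, 5)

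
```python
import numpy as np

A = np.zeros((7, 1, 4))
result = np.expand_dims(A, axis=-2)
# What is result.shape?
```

(7, 1, 1, 4)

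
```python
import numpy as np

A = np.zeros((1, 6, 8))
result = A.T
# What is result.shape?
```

(8, 6, 1)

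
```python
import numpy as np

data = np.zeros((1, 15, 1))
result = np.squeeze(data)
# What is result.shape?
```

(15,)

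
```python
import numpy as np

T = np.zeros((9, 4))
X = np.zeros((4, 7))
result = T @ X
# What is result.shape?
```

(9, 7)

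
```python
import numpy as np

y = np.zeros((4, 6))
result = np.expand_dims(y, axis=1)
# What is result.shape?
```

(4, 1, 6)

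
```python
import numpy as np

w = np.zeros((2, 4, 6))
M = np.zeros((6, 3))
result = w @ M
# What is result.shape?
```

(2, 4, 3)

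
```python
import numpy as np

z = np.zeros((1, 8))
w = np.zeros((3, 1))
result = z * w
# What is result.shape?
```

(3, 8)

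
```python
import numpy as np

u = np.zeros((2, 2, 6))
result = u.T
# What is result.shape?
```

(6, 2, 2)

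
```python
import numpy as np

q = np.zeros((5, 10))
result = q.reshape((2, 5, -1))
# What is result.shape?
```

(2, 5, 5)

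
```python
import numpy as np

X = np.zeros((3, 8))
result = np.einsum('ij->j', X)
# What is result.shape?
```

(8,)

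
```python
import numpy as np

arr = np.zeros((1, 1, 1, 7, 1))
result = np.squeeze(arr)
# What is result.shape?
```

(7,)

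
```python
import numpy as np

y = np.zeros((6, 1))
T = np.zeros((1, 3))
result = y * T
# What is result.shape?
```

(6, 3)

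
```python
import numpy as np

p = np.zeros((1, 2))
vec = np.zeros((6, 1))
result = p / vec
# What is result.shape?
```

(6, 2)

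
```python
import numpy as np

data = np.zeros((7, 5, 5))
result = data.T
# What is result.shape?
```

(5, 5, 7)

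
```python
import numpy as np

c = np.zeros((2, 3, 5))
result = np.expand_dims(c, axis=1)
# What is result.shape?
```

(2, 1, 3, 5)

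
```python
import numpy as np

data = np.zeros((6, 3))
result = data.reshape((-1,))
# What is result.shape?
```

(18,)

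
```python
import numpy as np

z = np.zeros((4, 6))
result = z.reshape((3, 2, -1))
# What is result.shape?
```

(3, 2, 4)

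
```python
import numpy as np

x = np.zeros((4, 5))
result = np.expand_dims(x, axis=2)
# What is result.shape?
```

(4, 5, 1)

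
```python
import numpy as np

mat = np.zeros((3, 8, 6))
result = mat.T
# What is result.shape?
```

(6, 8, 3)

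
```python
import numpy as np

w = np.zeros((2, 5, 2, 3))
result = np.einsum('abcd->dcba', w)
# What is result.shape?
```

(3, 2, 5, 2)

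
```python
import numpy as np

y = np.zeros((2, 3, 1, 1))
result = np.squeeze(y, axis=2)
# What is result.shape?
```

(2, 3, 1)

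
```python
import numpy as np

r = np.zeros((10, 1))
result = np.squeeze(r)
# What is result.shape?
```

(10,)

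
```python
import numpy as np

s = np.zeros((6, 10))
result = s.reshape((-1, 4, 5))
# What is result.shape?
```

(3, 4, 5)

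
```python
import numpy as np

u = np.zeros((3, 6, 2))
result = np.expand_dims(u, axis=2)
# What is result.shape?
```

(3, 6, 1, 2)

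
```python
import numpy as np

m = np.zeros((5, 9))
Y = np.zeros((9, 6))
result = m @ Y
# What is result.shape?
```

(5, 6)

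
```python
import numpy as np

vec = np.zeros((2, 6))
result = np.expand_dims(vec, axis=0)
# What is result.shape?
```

(1, 2, 6)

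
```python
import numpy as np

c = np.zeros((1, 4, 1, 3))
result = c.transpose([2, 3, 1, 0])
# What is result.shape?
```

(1, 3, 4, 1)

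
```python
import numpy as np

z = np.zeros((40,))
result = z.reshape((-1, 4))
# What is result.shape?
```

(10, 4)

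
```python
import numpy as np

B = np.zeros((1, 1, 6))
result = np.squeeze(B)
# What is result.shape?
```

(6,)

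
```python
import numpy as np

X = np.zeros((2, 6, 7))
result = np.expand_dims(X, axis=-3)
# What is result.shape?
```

(2, 1, 6, 7)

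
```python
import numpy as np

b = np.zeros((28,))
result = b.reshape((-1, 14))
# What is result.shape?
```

(2, 14)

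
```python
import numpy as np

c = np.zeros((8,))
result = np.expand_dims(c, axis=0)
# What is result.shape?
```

(1, 8)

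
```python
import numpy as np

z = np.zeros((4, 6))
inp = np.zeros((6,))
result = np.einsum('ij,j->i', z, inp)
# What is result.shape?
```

(4,)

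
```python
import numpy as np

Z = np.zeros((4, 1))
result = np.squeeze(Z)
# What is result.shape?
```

(4,)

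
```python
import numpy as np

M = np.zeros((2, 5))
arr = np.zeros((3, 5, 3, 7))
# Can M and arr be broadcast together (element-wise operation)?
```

No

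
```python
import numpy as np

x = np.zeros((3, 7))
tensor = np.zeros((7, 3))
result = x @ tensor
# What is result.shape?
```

(3, 3)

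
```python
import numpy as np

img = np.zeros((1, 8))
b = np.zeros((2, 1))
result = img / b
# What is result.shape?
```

(2, 8)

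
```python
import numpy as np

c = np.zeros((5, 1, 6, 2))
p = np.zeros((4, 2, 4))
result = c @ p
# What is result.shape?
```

(5, 4, 6, 4)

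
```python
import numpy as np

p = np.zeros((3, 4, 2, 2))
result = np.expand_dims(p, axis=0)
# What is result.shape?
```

(1, 3, 4, 2, 2)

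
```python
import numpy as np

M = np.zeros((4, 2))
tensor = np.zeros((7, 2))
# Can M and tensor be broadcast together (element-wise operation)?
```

No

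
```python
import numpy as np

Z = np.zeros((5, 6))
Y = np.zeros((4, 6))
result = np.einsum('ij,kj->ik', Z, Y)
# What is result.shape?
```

(5, 4)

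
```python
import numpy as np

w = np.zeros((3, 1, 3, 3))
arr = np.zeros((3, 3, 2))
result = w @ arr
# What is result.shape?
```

(3, 3, 3, 2)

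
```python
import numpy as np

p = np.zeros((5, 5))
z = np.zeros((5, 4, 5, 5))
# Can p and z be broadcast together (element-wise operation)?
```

Yes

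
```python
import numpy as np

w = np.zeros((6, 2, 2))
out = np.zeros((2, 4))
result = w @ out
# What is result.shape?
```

(6, 2, 4)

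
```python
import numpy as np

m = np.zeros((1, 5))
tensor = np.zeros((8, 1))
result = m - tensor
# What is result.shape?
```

(8, 5)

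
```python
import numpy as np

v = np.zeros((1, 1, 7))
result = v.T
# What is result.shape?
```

(7, 1, 1)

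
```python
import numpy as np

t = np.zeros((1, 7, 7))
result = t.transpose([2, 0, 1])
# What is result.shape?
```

(7, 1, 7)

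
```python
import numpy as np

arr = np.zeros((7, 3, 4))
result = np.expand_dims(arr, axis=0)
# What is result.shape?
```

(1, 7, 3, 4)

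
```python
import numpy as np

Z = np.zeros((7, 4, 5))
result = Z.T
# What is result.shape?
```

(5, 4, 7)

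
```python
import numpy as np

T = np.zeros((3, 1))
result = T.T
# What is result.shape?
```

(1, 3)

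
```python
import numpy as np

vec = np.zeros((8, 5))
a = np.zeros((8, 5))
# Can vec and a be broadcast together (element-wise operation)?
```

Yes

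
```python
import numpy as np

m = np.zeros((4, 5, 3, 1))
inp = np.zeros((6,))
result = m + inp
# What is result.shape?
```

(4, 5, 3, 6)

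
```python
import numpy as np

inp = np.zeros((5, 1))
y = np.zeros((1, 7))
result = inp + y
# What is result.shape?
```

(5, 7)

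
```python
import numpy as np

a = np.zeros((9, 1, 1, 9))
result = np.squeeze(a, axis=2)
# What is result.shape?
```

(9, 1, 9)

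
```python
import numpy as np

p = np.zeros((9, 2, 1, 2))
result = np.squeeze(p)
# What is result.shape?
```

(9, 2, 2)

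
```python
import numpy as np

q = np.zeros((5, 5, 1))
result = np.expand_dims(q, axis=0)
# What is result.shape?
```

(1, 5, 5, 1)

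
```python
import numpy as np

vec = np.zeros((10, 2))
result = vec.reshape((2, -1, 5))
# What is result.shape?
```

(2, 2, 5)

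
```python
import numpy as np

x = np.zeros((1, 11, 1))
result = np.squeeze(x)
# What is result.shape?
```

(11,)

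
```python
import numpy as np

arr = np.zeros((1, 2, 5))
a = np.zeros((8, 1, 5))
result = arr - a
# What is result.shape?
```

(8, 2, 5)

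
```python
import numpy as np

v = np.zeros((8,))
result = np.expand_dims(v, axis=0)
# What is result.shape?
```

(1, 8)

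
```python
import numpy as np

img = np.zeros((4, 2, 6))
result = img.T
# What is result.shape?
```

(6, 2, 4)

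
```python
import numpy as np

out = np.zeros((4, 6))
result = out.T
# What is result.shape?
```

(6, 4)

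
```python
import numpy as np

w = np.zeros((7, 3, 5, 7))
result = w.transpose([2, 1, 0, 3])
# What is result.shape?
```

(5, 3, 7, 7)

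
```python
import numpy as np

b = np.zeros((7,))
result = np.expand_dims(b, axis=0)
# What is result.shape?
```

(1, 7)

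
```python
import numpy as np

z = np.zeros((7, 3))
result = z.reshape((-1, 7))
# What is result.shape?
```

(3, 7)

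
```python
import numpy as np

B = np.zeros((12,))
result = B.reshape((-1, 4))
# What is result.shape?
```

(3, 4)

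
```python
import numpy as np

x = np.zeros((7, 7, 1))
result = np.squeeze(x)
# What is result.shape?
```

(7, 7)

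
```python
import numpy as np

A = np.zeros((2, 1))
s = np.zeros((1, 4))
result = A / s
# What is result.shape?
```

(2, 4)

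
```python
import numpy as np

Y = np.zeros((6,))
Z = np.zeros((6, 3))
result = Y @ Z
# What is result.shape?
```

(3,)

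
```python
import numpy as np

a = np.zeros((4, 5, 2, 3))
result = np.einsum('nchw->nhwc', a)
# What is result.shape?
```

(4, 2, 3, 5)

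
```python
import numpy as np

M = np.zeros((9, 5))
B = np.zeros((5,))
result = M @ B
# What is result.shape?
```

(9,)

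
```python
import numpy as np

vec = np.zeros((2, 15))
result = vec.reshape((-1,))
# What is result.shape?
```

(30,)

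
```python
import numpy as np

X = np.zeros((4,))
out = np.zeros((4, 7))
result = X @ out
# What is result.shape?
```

(7,)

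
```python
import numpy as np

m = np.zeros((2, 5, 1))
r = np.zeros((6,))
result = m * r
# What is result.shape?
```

(2, 5, 6)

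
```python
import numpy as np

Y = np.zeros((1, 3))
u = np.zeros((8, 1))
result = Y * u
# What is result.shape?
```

(8, 3)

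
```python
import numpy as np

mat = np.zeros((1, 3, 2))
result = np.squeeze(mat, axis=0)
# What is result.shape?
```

(3, 2)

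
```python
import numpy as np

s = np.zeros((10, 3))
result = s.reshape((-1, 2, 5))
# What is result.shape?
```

(3, 2, 5)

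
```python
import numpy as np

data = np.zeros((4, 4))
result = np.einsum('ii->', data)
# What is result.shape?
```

()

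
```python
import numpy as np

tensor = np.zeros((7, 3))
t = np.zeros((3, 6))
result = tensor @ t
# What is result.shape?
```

(7, 6)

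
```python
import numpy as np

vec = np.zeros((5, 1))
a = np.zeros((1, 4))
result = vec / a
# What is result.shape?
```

(5, 4)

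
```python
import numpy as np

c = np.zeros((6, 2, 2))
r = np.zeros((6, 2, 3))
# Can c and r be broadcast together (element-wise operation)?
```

No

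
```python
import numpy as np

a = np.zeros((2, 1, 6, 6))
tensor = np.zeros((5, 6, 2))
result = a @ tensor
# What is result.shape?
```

(2, 5, 6, 2)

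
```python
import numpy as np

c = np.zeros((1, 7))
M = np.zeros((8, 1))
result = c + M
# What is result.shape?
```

(8, 7)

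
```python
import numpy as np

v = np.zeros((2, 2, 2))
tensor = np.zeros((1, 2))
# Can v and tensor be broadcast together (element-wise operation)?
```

Yes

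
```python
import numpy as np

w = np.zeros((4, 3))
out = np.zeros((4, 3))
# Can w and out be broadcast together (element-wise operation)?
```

Yes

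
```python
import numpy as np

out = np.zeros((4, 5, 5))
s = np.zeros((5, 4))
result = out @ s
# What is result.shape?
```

(4, 5, 4)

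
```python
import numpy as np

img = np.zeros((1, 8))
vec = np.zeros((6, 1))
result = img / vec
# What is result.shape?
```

(6, 8)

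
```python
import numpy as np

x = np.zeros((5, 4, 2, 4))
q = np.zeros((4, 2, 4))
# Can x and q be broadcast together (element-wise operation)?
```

Yes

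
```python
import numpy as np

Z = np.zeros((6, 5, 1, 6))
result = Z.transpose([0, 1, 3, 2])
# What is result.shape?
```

(6, 5, 6, 1)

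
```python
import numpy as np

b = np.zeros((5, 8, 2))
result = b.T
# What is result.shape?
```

(2, 8, 5)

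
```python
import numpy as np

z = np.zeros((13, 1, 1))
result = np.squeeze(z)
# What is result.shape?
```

(13,)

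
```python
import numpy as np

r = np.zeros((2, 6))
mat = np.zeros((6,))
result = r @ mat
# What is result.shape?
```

(2,)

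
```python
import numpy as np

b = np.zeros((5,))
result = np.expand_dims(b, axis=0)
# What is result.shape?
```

(1, 5)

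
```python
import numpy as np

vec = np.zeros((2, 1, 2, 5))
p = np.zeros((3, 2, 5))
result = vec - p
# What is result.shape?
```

(2, 3, 2, 5)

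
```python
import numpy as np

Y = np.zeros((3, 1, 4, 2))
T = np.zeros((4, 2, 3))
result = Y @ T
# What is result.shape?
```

(3, 4, 4, 3)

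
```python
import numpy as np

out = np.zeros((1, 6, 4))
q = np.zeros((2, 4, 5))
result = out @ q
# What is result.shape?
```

(2, 6, 5)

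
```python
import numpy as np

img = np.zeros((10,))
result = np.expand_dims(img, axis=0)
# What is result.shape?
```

(1, 10)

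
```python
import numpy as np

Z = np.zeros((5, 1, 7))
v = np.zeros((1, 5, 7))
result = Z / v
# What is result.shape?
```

(5, 5, 7)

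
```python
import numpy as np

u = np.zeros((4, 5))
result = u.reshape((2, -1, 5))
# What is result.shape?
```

(2, 2, 5)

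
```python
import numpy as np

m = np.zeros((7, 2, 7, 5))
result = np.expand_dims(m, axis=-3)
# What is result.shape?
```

(7, 2, 1, 7, 5)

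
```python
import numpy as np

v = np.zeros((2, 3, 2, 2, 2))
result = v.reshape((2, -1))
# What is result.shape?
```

(2, 24)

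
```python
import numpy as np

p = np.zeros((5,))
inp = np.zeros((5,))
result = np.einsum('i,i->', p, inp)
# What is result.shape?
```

()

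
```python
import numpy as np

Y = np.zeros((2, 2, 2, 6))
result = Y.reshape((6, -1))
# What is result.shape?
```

(6, 8)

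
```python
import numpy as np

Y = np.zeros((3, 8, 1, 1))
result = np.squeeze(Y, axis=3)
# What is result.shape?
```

(3, 8, 1)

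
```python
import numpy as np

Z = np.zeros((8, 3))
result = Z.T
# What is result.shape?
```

(3, 8)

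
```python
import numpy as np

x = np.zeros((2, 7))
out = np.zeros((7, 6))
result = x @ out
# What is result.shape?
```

(2, 6)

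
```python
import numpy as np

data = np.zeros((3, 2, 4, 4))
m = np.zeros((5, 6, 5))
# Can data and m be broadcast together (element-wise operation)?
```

No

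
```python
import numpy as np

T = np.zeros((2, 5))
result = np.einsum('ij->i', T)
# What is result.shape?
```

(2,)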